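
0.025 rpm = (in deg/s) 0.15. Check: 1 rpm = 0.10471976 rad/s, so 0.025 rpm = 0.025 * 0.10471976 = 0.0026179939 rad/s. 1 deg/s = 0.017453293 rad/s, so 0.0026179939 rad/s = 0.0026179939 / 0.017453293 = 0.15 deg/s.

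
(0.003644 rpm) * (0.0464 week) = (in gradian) 681.7. Check: 1 rpm = 0.10471976 rad/s, so 0.003644 rpm = 0.003644 * 0.10471976 = 0.00038159879 rad/s. 1 week = 604800 s, so 0.0464 week = 0.0464 * 604800 = 28062.72 s. Combine: 0.00038159879 rad/s * 28062.72 s = 10.7087 rad. 1 gradian = 0.015707963 rad, so 10.7087 rad = 10.7087 / 0.015707963 = 681.73701 gradian ≈ 681.7 gradian (4 s.f.).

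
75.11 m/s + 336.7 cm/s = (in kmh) 282.5. Check: 75.11 m/s is already in m/s. 1 cm/s = 0.01 m/s, so 336.7 cm/s = 336.7 * 0.01 = 3.367 m/s. Sum: 75.11 + 3.367 = 78.477 m/s. 1 kmh = 0.27777778 m/s, so 78.477 m/s = 78.477 / 0.27777778 = 282.5172 kmh ≈ 282.5 kmh (4 s.f.).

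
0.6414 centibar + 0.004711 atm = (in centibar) 1.119. Check: 1 centibar = 1000 Pa, so 0.6414 centibar = 0.6414 * 1000 = 641.4 Pa. 1 atm = 101325 Pa, so 0.004711 atm = 0.004711 * 101325 = 477.34207 Pa. Sum: 641.4 + 477.34207 = 1118.7421 Pa. 1 centibar = 1000 Pa, so 1118.7421 Pa = 1118.7421 / 1000 = 1.1187421 centibar ≈ 1.119 centibar (4 s.f.).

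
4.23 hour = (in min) 1 hour = 3600 s, so 4.23 hour = 4.23 * 3600 = 15228 s. 1 min = 60 s, so 15228 s = 15228 / 60 = 253.8 min. Final answer: 253.8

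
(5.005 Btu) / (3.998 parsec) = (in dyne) 1 Btu = 1055.0559 J, so 5.005 Btu = 5.005 * 1055.0559 = 5280.5545 J. 1 parsec = 3.0856776e+16 m, so 3.998 parsec = 3.998 * 3.0856776e+16 = 1.2336539e+17 m. Combine: 5280.5545 J / 1.2336539e+17 m = 4.2804182e-14 N. 1 dyne = 1e-05 N, so 4.2804182e-14 N = 4.2804182e-14 / 1e-05 = 4.2804182e-09 dyne ≈ 4.28e-09 dyne (4 s.f.). Final answer: 4.28e-09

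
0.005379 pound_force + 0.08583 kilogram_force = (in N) 0.8656. Check: 1 pound_force = 4.4482216 N, so 0.005379 pound_force = 0.005379 * 4.4482216 = 0.023926984 N. 1 kilogram_force = 9.80665 N, so 0.08583 kilogram_force = 0.08583 * 9.80665 = 0.84170477 N. Sum: 0.023926984 + 0.84170477 = 0.86563175 N. Result: 0.86563175 N ≈ 0.8656 N (4 s.f.).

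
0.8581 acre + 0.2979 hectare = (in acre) 1.594. Check: 1 acre = 4046.8564 m^2, so 0.8581 acre = 0.8581 * 4046.8564 = 3472.6075 m^2. 1 hectare = 10000 m^2, so 0.2979 hectare = 0.2979 * 10000 = 2979 m^2. Sum: 3472.6075 + 2979 = 6451.6075 m^2. 1 acre = 4046.8564 m^2, so 6451.6075 m^2 = 6451.6075 / 4046.8564 = 1.5942269 acre ≈ 1.594 acre (4 s.f.).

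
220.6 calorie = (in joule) 1 calorie = 4.184 J, so 220.6 calorie = 220.6 * 4.184 = 922.9904 J. 922.9904 J = 922.9904 joule ≈ 923 joule (4 s.f.). Final answer: 923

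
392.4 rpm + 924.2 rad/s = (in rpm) 1 rpm = 0.10471976 rad/s, so 392.4 rpm = 392.4 * 0.10471976 = 41.092032 rad/s. 924.2 rad/s is already in rad/s. Sum: 41.092032 + 924.2 = 965.29203 rad/s. 1 rpm = 0.10471976 rad/s, so 965.29203 rad/s = 965.29203 / 0.10471976 = 9217.8599 rpm ≈ 9218 rpm (4 s.f.). Final answer: 9218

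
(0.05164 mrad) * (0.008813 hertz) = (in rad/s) 4.551e-07. Check: 1 mrad = 0.001 rad, so 0.05164 mrad = 0.05164 * 0.001 = 5.164e-05 rad. 0.008813 hertz = 0.008813 Hz. Combine: 5.164e-05 rad * 0.008813 Hz = 4.5510332e-07 rad/s. Result: 4.5510332e-07 rad/s ≈ 4.551e-07 rad/s (4 s.f.).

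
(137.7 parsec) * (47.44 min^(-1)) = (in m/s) 3.36e+18. Check: 1 parsec = 3.0856776e+16 m, so 137.7 parsec = 137.7 * 3.0856776e+16 = 4.248978e+18 m. 1 min^(-1) = 0.016666667 Hz, so 47.44 min^(-1) = 47.44 * 0.016666667 = 0.79066667 Hz. Combine: 4.248978e+18 m * 0.79066667 Hz = 3.3595253e+18 m/s. Result: 3.3595253e+18 m/s ≈ 3.36e+18 m/s (4 s.f.).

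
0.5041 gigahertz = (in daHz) 5.041e+07. Check: 1 gigahertz = 1e+09 Hz, so 0.5041 gigahertz = 0.5041 * 1e+09 = 5.041e+08 Hz. 1 daHz = 10 Hz, so 5.041e+08 Hz = 5.041e+08 / 10 = 50410000 daHz ≈ 5.041e+07 daHz (4 s.f.).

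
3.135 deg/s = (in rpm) 0.5225. Check: 1 deg/s = 0.017453293 rad/s, so 3.135 deg/s = 3.135 * 0.017453293 = 0.054716072 rad/s. 1 rpm = 0.10471976 rad/s, so 0.054716072 rad/s = 0.054716072 / 0.10471976 = 0.5225 rpm.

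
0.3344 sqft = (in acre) 1 sqft = 0.09290304 m^2, so 0.3344 sqft = 0.3344 * 0.09290304 = 0.031066777 m^2. 1 acre = 4046.8564 m^2, so 0.031066777 m^2 = 0.031066777 / 4046.8564 = 7.6767677e-06 acre ≈ 7.677e-06 acre (4 s.f.). Final answer: 7.677e-06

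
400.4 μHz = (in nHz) 4.004e+05. Check: 1 μHz = 1e-06 Hz, so 400.4 μHz = 400.4 * 1e-06 = 0.0004004 Hz. 1 nHz = 1e-09 Hz, so 0.0004004 Hz = 0.0004004 / 1e-09 = 400400 nHz ≈ 4.004e+05 nHz (4 s.f.).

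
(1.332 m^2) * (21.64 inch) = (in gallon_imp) 161. Check: 1.332 m^2 is already in m^2. 1 inch = 0.0254 m, so 21.64 inch = 21.64 * 0.0254 = 0.549656 m. Combine: 1.332 m^2 * 0.549656 m = 0.73214179 m^3. 1 gallon_imp = 0.00454609 m^3, so 0.73214179 m^3 = 0.73214179 / 0.00454609 = 161.04868 gallon_imp ≈ 161 gallon_imp (4 s.f.).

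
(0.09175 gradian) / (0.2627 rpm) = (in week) 8.662e-08. Check: 1 gradian = 0.015707963 rad, so 0.09175 gradian = 0.09175 * 0.015707963 = 0.0014412056 rad. 1 rpm = 0.10471976 rad/s, so 0.2627 rpm = 0.2627 * 0.10471976 = 0.02750988 rad/s. Combine: 0.0014412056 rad / 0.02750988 rad/s = 0.052388656 s. 1 week = 604800 s, so 0.052388656 s = 0.052388656 / 604800 = 8.6621455e-08 week ≈ 8.662e-08 week (4 s.f.).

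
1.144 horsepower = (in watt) 1 horsepower = 745.69987 W, so 1.144 horsepower = 1.144 * 745.69987 = 853.08065 W. 853.08065 W = 853.08065 watt ≈ 853.1 watt (4 s.f.). Final answer: 853.1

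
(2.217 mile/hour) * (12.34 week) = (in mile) 1 mile/hour = 0.44704 m/s, so 2.217 mile/hour = 2.217 * 0.44704 = 0.99108768 m/s. 1 week = 604800 s, so 12.34 week = 12.34 * 604800 = 7463232 s. Combine: 0.99108768 m/s * 7463232 s = 7396717.3 m. 1 mile = 1609.344 m, so 7396717.3 m = 7396717.3 / 1609.344 = 4596.107 mile ≈ 4596 mile (4 s.f.). Final answer: 4596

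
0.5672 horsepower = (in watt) 423. Check: 1 horsepower = 745.69987 W, so 0.5672 horsepower = 0.5672 * 745.69987 = 422.96097 W. 422.96097 W = 422.96097 watt ≈ 423 watt (4 s.f.).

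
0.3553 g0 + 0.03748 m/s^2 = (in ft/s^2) 1 g0 = 9.80665 m/s^2, so 0.3553 g0 = 0.3553 * 9.80665 = 3.4843027 m/s^2. 0.03748 m/s^2 is already in m/s^2. Sum: 3.4843027 + 0.03748 = 3.5217827 m/s^2. 1 ft/s^2 = 0.3048 m/s^2, so 3.5217827 m/s^2 = 3.5217827 / 0.3048 = 11.554405 ft/s^2 ≈ 11.55 ft/s^2 (4 s.f.). Final answer: 11.55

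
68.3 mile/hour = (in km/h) 109.9. Check: 1 mile/hour = 0.44704 m/s, so 68.3 mile/hour = 68.3 * 0.44704 = 30.532832 m/s. 1 km/h = 0.27777778 m/s, so 30.532832 m/s = 30.532832 / 0.27777778 = 109.9182 km/h ≈ 109.9 km/h (4 s.f.).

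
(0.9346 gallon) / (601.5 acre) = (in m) 1 gallon = 0.0037854118 m^3, so 0.9346 gallon = 0.9346 * 0.0037854118 = 0.0035378459 m^3. 1 acre = 4046.8564 m^2, so 601.5 acre = 601.5 * 4046.8564 = 2434184.1 m^2. Combine: 0.0035378459 m^3 / 2434184.1 m^2 = 1.4534011e-09 m. Result: 1.4534011e-09 m ≈ 1.453e-09 m (4 s.f.). Final answer: 1.453e-09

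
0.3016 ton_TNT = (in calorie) 1 ton_TNT = 4.184e+09 J, so 0.3016 ton_TNT = 0.3016 * 4.184e+09 = 1.2618944e+09 J. 1 calorie = 4.184 J, so 1.2618944e+09 J = 1.2618944e+09 / 4.184 = 3.016e+08 calorie. Final answer: 3.016e+08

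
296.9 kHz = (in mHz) 2.969e+08. Check: 1 kHz = 1000 Hz, so 296.9 kHz = 296.9 * 1000 = 296900 Hz. 1 mHz = 0.001 Hz, so 296900 Hz = 296900 / 0.001 = 2.969e+08 mHz.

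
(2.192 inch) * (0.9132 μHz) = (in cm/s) 1 inch = 0.0254 m, so 2.192 inch = 2.192 * 0.0254 = 0.0556768 m. 1 μHz = 1e-06 Hz, so 0.9132 μHz = 0.9132 * 1e-06 = 9.132e-07 Hz. Combine: 0.0556768 m * 9.132e-07 Hz = 5.0844054e-08 m/s. 1 cm/s = 0.01 m/s, so 5.0844054e-08 m/s = 5.0844054e-08 / 0.01 = 5.0844054e-06 cm/s ≈ 5.084e-06 cm/s (4 s.f.). Final answer: 5.084e-06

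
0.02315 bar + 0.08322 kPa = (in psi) 1 bar = 100000 Pa, so 0.02315 bar = 0.02315 * 100000 = 2315 Pa. 1 kPa = 1000 Pa, so 0.08322 kPa = 0.08322 * 1000 = 83.22 Pa. Sum: 2315 + 83.22 = 2398.22 Pa. 1 psi = 6894.7573 Pa, so 2398.22 Pa = 2398.22 / 6894.7573 = 0.3478324 psi ≈ 0.3478 psi (4 s.f.). Final answer: 0.3478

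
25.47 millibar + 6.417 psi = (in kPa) 46.79. Check: 1 millibar = 100 Pa, so 25.47 millibar = 25.47 * 100 = 2547 Pa. 1 psi = 6894.7573 Pa, so 6.417 psi = 6.417 * 6894.7573 = 44243.658 Pa. Sum: 2547 + 44243.658 = 46790.658 Pa. 1 kPa = 1000 Pa, so 46790.658 Pa = 46790.658 / 1000 = 46.790658 kPa ≈ 46.79 kPa (4 s.f.).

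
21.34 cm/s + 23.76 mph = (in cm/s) 1084. Check: 1 cm/s = 0.01 m/s, so 21.34 cm/s = 21.34 * 0.01 = 0.2134 m/s. 1 mph = 0.44704 m/s, so 23.76 mph = 23.76 * 0.44704 = 10.62167 m/s. Sum: 0.2134 + 10.62167 = 10.83507 m/s. 1 cm/s = 0.01 m/s, so 10.83507 m/s = 10.83507 / 0.01 = 1083.507 cm/s ≈ 1084 cm/s (4 s.f.).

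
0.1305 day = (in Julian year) 0.0003573. Check: 1 day = 86400 s, so 0.1305 day = 0.1305 * 86400 = 11275.2 s. 1 Julian year = 31557600 s, so 11275.2 s = 11275.2 / 31557600 = 0.00035728953 Julian year ≈ 0.0003573 Julian year (4 s.f.).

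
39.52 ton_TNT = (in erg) 1 ton_TNT = 4.184e+09 J, so 39.52 ton_TNT = 39.52 * 4.184e+09 = 1.6535168e+11 J. 1 erg = 1e-07 J, so 1.6535168e+11 J = 1.6535168e+11 / 1e-07 = 1.6535168e+18 erg ≈ 1.654e+18 erg (4 s.f.). Final answer: 1.654e+18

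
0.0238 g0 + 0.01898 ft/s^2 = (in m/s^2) 0.2392. Check: 1 g0 = 9.80665 m/s^2, so 0.0238 g0 = 0.0238 * 9.80665 = 0.23339827 m/s^2. 1 ft/s^2 = 0.3048 m/s^2, so 0.01898 ft/s^2 = 0.01898 * 0.3048 = 0.005785104 m/s^2. Sum: 0.23339827 + 0.005785104 = 0.23918337 m/s^2. Result: 0.23918337 m/s^2 ≈ 0.2392 m/s^2 (4 s.f.).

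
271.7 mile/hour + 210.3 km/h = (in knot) 349.7. Check: 1 mile/hour = 0.44704 m/s, so 271.7 mile/hour = 271.7 * 0.44704 = 121.46077 m/s. 1 km/h = 0.27777778 m/s, so 210.3 km/h = 210.3 * 0.27777778 = 58.416667 m/s. Sum: 121.46077 + 58.416667 = 179.87743 m/s. 1 knot = 0.51444444 m/s, so 179.87743 m/s = 179.87743 / 0.51444444 = 349.65376 knot ≈ 349.7 knot (4 s.f.).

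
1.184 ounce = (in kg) 1 ounce = 0.028349523 kg, so 1.184 ounce = 1.184 * 0.028349523 = 0.033565835 kg. Result: 0.033565835 kg ≈ 0.03357 kg (4 s.f.). Final answer: 0.03357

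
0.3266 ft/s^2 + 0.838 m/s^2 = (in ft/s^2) 1 ft/s^2 = 0.3048 m/s^2, so 0.3266 ft/s^2 = 0.3266 * 0.3048 = 0.09954768 m/s^2. 0.838 m/s^2 is already in m/s^2. Sum: 0.09954768 + 0.838 = 0.93754768 m/s^2. 1 ft/s^2 = 0.3048 m/s^2, so 0.93754768 m/s^2 = 0.93754768 / 0.3048 = 3.0759438 ft/s^2 ≈ 3.076 ft/s^2 (4 s.f.). Final answer: 3.076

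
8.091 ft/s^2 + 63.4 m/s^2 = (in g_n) 1 ft/s^2 = 0.3048 m/s^2, so 8.091 ft/s^2 = 8.091 * 0.3048 = 2.4661368 m/s^2. 63.4 m/s^2 is already in m/s^2. Sum: 2.4661368 + 63.4 = 65.866137 m/s^2. 1 g_n = 9.80665 m/s^2, so 65.866137 m/s^2 = 65.866137 / 9.80665 = 6.7164768 g_n ≈ 6.716 g_n (4 s.f.). Final answer: 6.716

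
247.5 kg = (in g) 1 g = 0.001 kg, so 247.5 kg = 247.5 / 0.001 = 247500 g ≈ 2.475e+05 g (4 s.f.). Final answer: 2.475e+05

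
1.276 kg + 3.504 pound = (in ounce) 1.276 kg is already in kg. 1 pound = 0.45359237 kg, so 3.504 pound = 3.504 * 0.45359237 = 1.5893877 kg. Sum: 1.276 + 1.5893877 = 2.8653877 kg. 1 ounce = 0.028349523 kg, so 2.8653877 kg = 2.8653877 / 0.028349523 = 101.07358 ounce ≈ 101.1 ounce (4 s.f.). Final answer: 101.1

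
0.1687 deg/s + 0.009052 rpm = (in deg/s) 1 deg/s = 0.017453293 rad/s, so 0.1687 deg/s = 0.1687 * 0.017453293 = 0.0029443704 rad/s. 1 rpm = 0.10471976 rad/s, so 0.009052 rpm = 0.009052 * 0.10471976 = 0.00094792322 rad/s. Sum: 0.0029443704 + 0.00094792322 = 0.0038922937 rad/s. 1 deg/s = 0.017453293 rad/s, so 0.0038922937 rad/s = 0.0038922937 / 0.017453293 = 0.223012 deg/s ≈ 0.223 deg/s (4 s.f.). Final answer: 0.223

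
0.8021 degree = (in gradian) 0.8912. Check: 1 degree = 0.017453293 rad, so 0.8021 degree = 0.8021 * 0.017453293 = 0.013999286 rad. 1 gradian = 0.015707963 rad, so 0.013999286 rad = 0.013999286 / 0.015707963 = 0.89122222 gradian ≈ 0.8912 gradian (4 s.f.).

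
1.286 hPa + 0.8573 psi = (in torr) 45.3. Check: 1 hPa = 100 Pa, so 1.286 hPa = 1.286 * 100 = 128.6 Pa. 1 psi = 6894.7573 Pa, so 0.8573 psi = 0.8573 * 6894.7573 = 5910.8754 Pa. Sum: 128.6 + 5910.8754 = 6039.4754 Pa. 1 torr = 133.32237 Pa, so 6039.4754 Pa = 6039.4754 / 133.32237 = 45.299791 torr ≈ 45.3 torr (4 s.f.).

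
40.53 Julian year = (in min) 2.132e+07. Check: 1 Julian year = 31557600 s, so 40.53 Julian year = 40.53 * 31557600 = 1.2790295e+09 s. 1 min = 60 s, so 1.2790295e+09 s = 1.2790295e+09 / 60 = 21317159 min ≈ 2.132e+07 min (4 s.f.).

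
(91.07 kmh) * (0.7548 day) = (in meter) 1 kmh = 0.27777778 m/s, so 91.07 kmh = 91.07 * 0.27777778 = 25.297222 m/s. 1 day = 86400 s, so 0.7548 day = 0.7548 * 86400 = 65214.72 s. Combine: 25.297222 m/s * 65214.72 s = 1649751.3 m. 1649751.3 m = 1649751.3 meter ≈ 1.65e+06 meter (4 s.f.). Final answer: 1.65e+06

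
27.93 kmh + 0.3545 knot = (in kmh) 28.59. Check: 1 kmh = 0.27777778 m/s, so 27.93 kmh = 27.93 * 0.27777778 = 7.7583333 m/s. 1 knot = 0.51444444 m/s, so 0.3545 knot = 0.3545 * 0.51444444 = 0.18237056 m/s. Sum: 7.7583333 + 0.18237056 = 7.9407039 m/s. 1 kmh = 0.27777778 m/s, so 7.9407039 m/s = 7.9407039 / 0.27777778 = 28.586534 kmh ≈ 28.59 kmh (4 s.f.).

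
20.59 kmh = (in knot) 1 kmh = 0.27777778 m/s, so 20.59 kmh = 20.59 * 0.27777778 = 5.7194444 m/s. 1 knot = 0.51444444 m/s, so 5.7194444 m/s = 5.7194444 / 0.51444444 = 11.117711 knot ≈ 11.12 knot (4 s.f.). Final answer: 11.12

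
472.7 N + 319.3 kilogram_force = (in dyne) 472.7 N is already in N. 1 kilogram_force = 9.80665 N, so 319.3 kilogram_force = 319.3 * 9.80665 = 3131.2633 N. Sum: 472.7 + 3131.2633 = 3603.9633 N. 1 dyne = 1e-05 N, so 3603.9633 N = 3603.9633 / 1e-05 = 3.6039633e+08 dyne ≈ 3.604e+08 dyne (4 s.f.). Final answer: 3.604e+08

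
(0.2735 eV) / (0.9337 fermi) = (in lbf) 1 eV = 1.6021766e-19 J, so 0.2735 eV = 0.2735 * 1.6021766e-19 = 4.3819531e-20 J. 1 fermi = 1e-15 m, so 0.9337 fermi = 0.9337 * 1e-15 = 9.337e-16 m. Combine: 4.3819531e-20 J / 9.337e-16 m = 4.693106e-05 N. 1 lbf = 4.4482216 N, so 4.693106e-05 N = 4.693106e-05 / 4.4482216 = 1.0550522e-05 lbf ≈ 1.055e-05 lbf (4 s.f.). Final answer: 1.055e-05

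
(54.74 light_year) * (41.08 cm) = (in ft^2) 2.29e+18. Check: 1 light_year = 9.4607305e+15 m, so 54.74 light_year = 54.74 * 9.4607305e+15 = 5.1788039e+17 m. 1 cm = 0.01 m, so 41.08 cm = 41.08 * 0.01 = 0.4108 m. Combine: 5.1788039e+17 m * 0.4108 m = 2.1274526e+17 m^2. 1 ft^2 = 0.09290304 m^2, so 2.1274526e+17 m^2 = 2.1274526e+17 / 0.09290304 = 2.2899709e+18 ft^2 ≈ 2.29e+18 ft^2 (4 s.f.).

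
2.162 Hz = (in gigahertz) 1 gigahertz = 1e+09 Hz, so 2.162 Hz = 2.162 / 1e+09 = 2.162e-09 gigahertz. Final answer: 2.162e-09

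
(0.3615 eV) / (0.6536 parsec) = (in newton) 1 eV = 1.6021766e-19 J, so 0.3615 eV = 0.3615 * 1.6021766e-19 = 5.7918685e-20 J. 1 parsec = 3.0856776e+16 m, so 0.6536 parsec = 0.6536 * 3.0856776e+16 = 2.0167989e+16 m. Combine: 5.7918685e-20 J / 2.0167989e+16 m = 2.8718127e-36 N. 2.8718127e-36 N = 2.8718127e-36 newton ≈ 2.872e-36 newton (4 s.f.). Final answer: 2.872e-36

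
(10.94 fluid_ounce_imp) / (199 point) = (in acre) 1 fluid_ounce_imp = 2.8413063e-05 m^3, so 10.94 fluid_ounce_imp = 10.94 * 2.8413063e-05 = 0.0003108389 m^3. 1 point = 0.00035277778 m, so 199 point = 199 * 0.00035277778 = 0.070202778 m. Combine: 0.0003108389 m^3 / 0.070202778 m = 0.0044277294 m^2. 1 acre = 4046.8564 m^2, so 0.0044277294 m^2 = 0.0044277294 / 4046.8564 = 1.0941158e-06 acre ≈ 1.094e-06 acre (4 s.f.). Final answer: 1.094e-06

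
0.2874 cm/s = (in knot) 0.005587. Check: 1 cm/s = 0.01 m/s, so 0.2874 cm/s = 0.2874 * 0.01 = 0.002874 m/s. 1 knot = 0.51444444 m/s, so 0.002874 m/s = 0.002874 / 0.51444444 = 0.0055866091 knot ≈ 0.005587 knot (4 s.f.).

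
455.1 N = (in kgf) 46.41. Check: 1 kgf = 9.80665 N, so 455.1 N = 455.1 / 9.80665 = 46.407285 kgf ≈ 46.41 kgf (4 s.f.).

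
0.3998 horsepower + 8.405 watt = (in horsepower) 0.4111. Check: 1 horsepower = 745.69987 W, so 0.3998 horsepower = 0.3998 * 745.69987 = 298.13081 W. 8.405 watt = 8.405 W. Sum: 298.13081 + 8.405 = 306.53581 W. 1 horsepower = 745.69987 W, so 306.53581 W = 306.53581 / 745.69987 = 0.41107129 horsepower ≈ 0.4111 horsepower (4 s.f.).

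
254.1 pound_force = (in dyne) 1 pound_force = 4.4482216 N, so 254.1 pound_force = 254.1 * 4.4482216 = 1130.2931 N. 1 dyne = 1e-05 N, so 1130.2931 N = 1130.2931 / 1e-05 = 1.1302931e+08 dyne ≈ 1.13e+08 dyne (4 s.f.). Final answer: 1.13e+08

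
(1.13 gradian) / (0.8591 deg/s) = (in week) 1.957e-06. Check: 1 gradian = 0.015707963 rad, so 1.13 gradian = 1.13 * 0.015707963 = 0.017749998 rad. 1 deg/s = 0.017453293 rad/s, so 0.8591 deg/s = 0.8591 * 0.017453293 = 0.014994124 rad/s. Combine: 0.017749998 rad / 0.014994124 rad/s = 1.183797 s. 1 week = 604800 s, so 1.183797 s = 1.183797 / 604800 = 1.9573363e-06 week ≈ 1.957e-06 week (4 s.f.).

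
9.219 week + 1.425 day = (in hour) 1 week = 604800 s, so 9.219 week = 9.219 * 604800 = 5575651.2 s. 1 day = 86400 s, so 1.425 day = 1.425 * 86400 = 123120 s. Sum: 5575651.2 + 123120 = 5698771.2 s. 1 hour = 3600 s, so 5698771.2 s = 5698771.2 / 3600 = 1582.992 hour ≈ 1583 hour (4 s.f.). Final answer: 1583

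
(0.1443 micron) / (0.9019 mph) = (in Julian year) 1 micron = 1e-06 m, so 0.1443 micron = 0.1443 * 1e-06 = 1.443e-07 m. 1 mph = 0.44704 m/s, so 0.9019 mph = 0.9019 * 0.44704 = 0.40318538 m/s. Combine: 1.443e-07 m / 0.40318538 m/s = 3.5789989e-07 s. 1 Julian year = 31557600 s, so 3.5789989e-07 s = 3.5789989e-07 / 31557600 = 1.1341163e-14 Julian year ≈ 1.134e-14 Julian year (4 s.f.). Final answer: 1.134e-14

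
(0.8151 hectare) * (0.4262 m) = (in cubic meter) 3474. Check: 1 hectare = 10000 m^2, so 0.8151 hectare = 0.8151 * 10000 = 8151 m^2. 0.4262 m is already in m. Combine: 8151 m^2 * 0.4262 m = 3473.9562 m^3. 3473.9562 m^3 = 3473.9562 cubic meter ≈ 3474 cubic meter (4 s.f.).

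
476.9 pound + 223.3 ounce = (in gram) 1 pound = 0.45359237 kg, so 476.9 pound = 476.9 * 0.45359237 = 216.3182 kg. 1 ounce = 0.028349523 kg, so 223.3 ounce = 223.3 * 0.028349523 = 6.3304485 kg. Sum: 216.3182 + 6.3304485 = 222.64865 kg. 1 gram = 0.001 kg, so 222.64865 kg = 222.64865 / 0.001 = 222648.65 gram ≈ 2.226e+05 gram (4 s.f.). Final answer: 2.226e+05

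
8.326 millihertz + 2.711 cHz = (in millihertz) 35.44. Check: 1 millihertz = 0.001 Hz, so 8.326 millihertz = 8.326 * 0.001 = 0.008326 Hz. 1 cHz = 0.01 Hz, so 2.711 cHz = 2.711 * 0.01 = 0.02711 Hz. Sum: 0.008326 + 0.02711 = 0.035436 Hz. 1 millihertz = 0.001 Hz, so 0.035436 Hz = 0.035436 / 0.001 = 35.436 millihertz ≈ 35.44 millihertz (4 s.f.).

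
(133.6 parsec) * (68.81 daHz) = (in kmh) 1 parsec = 3.0856776e+16 m, so 133.6 parsec = 133.6 * 3.0856776e+16 = 4.1224652e+18 m. 1 daHz = 10 Hz, so 68.81 daHz = 68.81 * 10 = 688.1 Hz. Combine: 4.1224652e+18 m * 688.1 Hz = 2.8366683e+21 m/s. 1 kmh = 0.27777778 m/s, so 2.8366683e+21 m/s = 2.8366683e+21 / 0.27777778 = 1.0212006e+22 kmh ≈ 1.021e+22 kmh (4 s.f.). Final answer: 1.021e+22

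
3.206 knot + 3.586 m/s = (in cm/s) 1 knot = 0.51444444 m/s, so 3.206 knot = 3.206 * 0.51444444 = 1.6493089 m/s. 3.586 m/s is already in m/s. Sum: 1.6493089 + 3.586 = 5.2353089 m/s. 1 cm/s = 0.01 m/s, so 5.2353089 m/s = 5.2353089 / 0.01 = 523.53089 cm/s ≈ 523.5 cm/s (4 s.f.). Final answer: 523.5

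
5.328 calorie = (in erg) 2.229e+08. Check: 1 calorie = 4.184 J, so 5.328 calorie = 5.328 * 4.184 = 22.292352 J. 1 erg = 1e-07 J, so 22.292352 J = 22.292352 / 1e-07 = 2.2292352e+08 erg ≈ 2.229e+08 erg (4 s.f.).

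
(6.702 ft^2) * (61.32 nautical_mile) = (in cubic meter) 7.071e+04. Check: 1 ft^2 = 0.09290304 m^2, so 6.702 ft^2 = 6.702 * 0.09290304 = 0.62263617 m^2. 1 nautical_mile = 1852 m, so 61.32 nautical_mile = 61.32 * 1852 = 113564.64 m. Combine: 0.62263617 m^2 * 113564.64 m = 70709.453 m^3. 70709.453 m^3 = 70709.453 cubic meter ≈ 7.071e+04 cubic meter (4 s.f.).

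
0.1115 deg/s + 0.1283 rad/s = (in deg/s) 7.463. Check: 1 deg/s = 0.017453293 rad/s, so 0.1115 deg/s = 0.1115 * 0.017453293 = 0.0019460421 rad/s. 0.1283 rad/s is already in rad/s. Sum: 0.0019460421 + 0.1283 = 0.13024604 rad/s. 1 deg/s = 0.017453293 rad/s, so 0.13024604 rad/s = 0.13024604 / 0.017453293 = 7.4625485 deg/s ≈ 7.463 deg/s (4 s.f.).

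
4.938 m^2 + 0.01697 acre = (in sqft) 792.4. Check: 4.938 m^2 is already in m^2. 1 acre = 4046.8564 m^2, so 0.01697 acre = 0.01697 * 4046.8564 = 68.675153 m^2. Sum: 4.938 + 68.675153 = 73.613153 m^2. 1 sqft = 0.09290304 m^2, so 73.613153 m^2 = 73.613153 / 0.09290304 = 792.36539 sqft ≈ 792.4 sqft (4 s.f.).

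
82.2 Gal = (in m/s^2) 0.822. Check: 1 Gal = 0.01 m/s^2, so 82.2 Gal = 82.2 * 0.01 = 0.822 m/s^2. Result: 0.822 m/s^2.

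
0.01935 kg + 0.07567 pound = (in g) 0.01935 kg is already in kg. 1 pound = 0.45359237 kg, so 0.07567 pound = 0.07567 * 0.45359237 = 0.034323335 kg. Sum: 0.01935 + 0.034323335 = 0.053673335 kg. 1 g = 0.001 kg, so 0.053673335 kg = 0.053673335 / 0.001 = 53.673335 g ≈ 53.67 g (4 s.f.). Final answer: 53.67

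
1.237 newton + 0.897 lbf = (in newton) 5.227. Check: 1.237 newton = 1.237 N. 1 lbf = 4.4482216 N, so 0.897 lbf = 0.897 * 4.4482216 = 3.9900548 N. Sum: 1.237 + 3.9900548 = 5.2270548 N. 5.2270548 N = 5.2270548 newton ≈ 5.227 newton (4 s.f.).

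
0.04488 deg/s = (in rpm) 1 deg/s = 0.017453293 rad/s, so 0.04488 deg/s = 0.04488 * 0.017453293 = 0.00078330377 rad/s. 1 rpm = 0.10471976 rad/s, so 0.00078330377 rad/s = 0.00078330377 / 0.10471976 = 0.00748 rpm. Final answer: 0.00748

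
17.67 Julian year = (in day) 1 Julian year = 31557600 s, so 17.67 Julian year = 17.67 * 31557600 = 5.5762279e+08 s. 1 day = 86400 s, so 5.5762279e+08 s = 5.5762279e+08 / 86400 = 6453.9675 day ≈ 6454 day (4 s.f.). Final answer: 6454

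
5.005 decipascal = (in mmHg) 0.003754. Check: 1 decipascal = 0.1 Pa, so 5.005 decipascal = 5.005 * 0.1 = 0.5005 Pa. 1 mmHg = 133.32237 Pa, so 0.5005 Pa = 0.5005 / 133.32237 = 0.0037540587 mmHg ≈ 0.003754 mmHg (4 s.f.).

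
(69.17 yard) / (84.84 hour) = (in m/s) 0.0002071. Check: 1 yard = 0.9144 m, so 69.17 yard = 69.17 * 0.9144 = 63.249048 m. 1 hour = 3600 s, so 84.84 hour = 84.84 * 3600 = 305424 s. Combine: 63.249048 m / 305424 s = 0.00020708604 m/s. Result: 0.00020708604 m/s ≈ 0.0002071 m/s (4 s.f.).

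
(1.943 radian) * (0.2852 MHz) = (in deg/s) 1.943 radian = 1.943 rad. 1 MHz = 1000000 Hz, so 0.2852 MHz = 0.2852 * 1000000 = 285200 Hz. Combine: 1.943 rad * 285200 Hz = 554143.6 rad/s. 1 deg/s = 0.017453293 rad/s, so 554143.6 rad/s = 554143.6 / 0.017453293 = 31750090 deg/s ≈ 3.175e+07 deg/s (4 s.f.). Final answer: 3.175e+07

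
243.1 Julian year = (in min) 1.279e+08. Check: 1 Julian year = 31557600 s, so 243.1 Julian year = 243.1 * 31557600 = 7.6716526e+09 s. 1 min = 60 s, so 7.6716526e+09 s = 7.6716526e+09 / 60 = 1.2786088e+08 min ≈ 1.279e+08 min (4 s.f.).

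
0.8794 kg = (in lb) 1 lb = 0.45359237 kg, so 0.8794 kg = 0.8794 / 0.45359237 = 1.9387451 lb ≈ 1.939 lb (4 s.f.). Final answer: 1.939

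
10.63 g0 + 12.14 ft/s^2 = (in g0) 1 g0 = 9.80665 m/s^2, so 10.63 g0 = 10.63 * 9.80665 = 104.24469 m/s^2. 1 ft/s^2 = 0.3048 m/s^2, so 12.14 ft/s^2 = 12.14 * 0.3048 = 3.700272 m/s^2. Sum: 104.24469 + 3.700272 = 107.94496 m/s^2. 1 g0 = 9.80665 m/s^2, so 107.94496 m/s^2 = 107.94496 / 9.80665 = 11.007323 g0 ≈ 11.01 g0 (4 s.f.). Final answer: 11.01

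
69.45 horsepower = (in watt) 1 horsepower = 745.69987 W, so 69.45 horsepower = 69.45 * 745.69987 = 51788.856 W. 51788.856 W = 51788.856 watt ≈ 5.179e+04 watt (4 s.f.). Final answer: 5.179e+04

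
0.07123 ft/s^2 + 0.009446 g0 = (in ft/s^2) 0.3751. Check: 1 ft/s^2 = 0.3048 m/s^2, so 0.07123 ft/s^2 = 0.07123 * 0.3048 = 0.021710904 m/s^2. 1 g0 = 9.80665 m/s^2, so 0.009446 g0 = 0.009446 * 9.80665 = 0.092633616 m/s^2. Sum: 0.021710904 + 0.092633616 = 0.11434452 m/s^2. 1 ft/s^2 = 0.3048 m/s^2, so 0.11434452 m/s^2 = 0.11434452 / 0.3048 = 0.37514606 ft/s^2 ≈ 0.3751 ft/s^2 (4 s.f.).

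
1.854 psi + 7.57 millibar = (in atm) 0.1336. Check: 1 psi = 6894.7573 Pa, so 1.854 psi = 1.854 * 6894.7573 = 12782.88 Pa. 1 millibar = 100 Pa, so 7.57 millibar = 7.57 * 100 = 757 Pa. Sum: 12782.88 + 757 = 13539.88 Pa. 1 atm = 101325 Pa, so 13539.88 Pa = 13539.88 / 101325 = 0.13362823 atm ≈ 0.1336 atm (4 s.f.).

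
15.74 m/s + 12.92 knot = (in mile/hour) 15.74 m/s is already in m/s. 1 knot = 0.51444444 m/s, so 12.92 knot = 12.92 * 0.51444444 = 6.6466222 m/s. Sum: 15.74 + 6.6466222 = 22.386622 m/s. 1 mile/hour = 0.44704 m/s, so 22.386622 m/s = 22.386622 / 0.44704 = 50.077448 mile/hour ≈ 50.08 mile/hour (4 s.f.). Final answer: 50.08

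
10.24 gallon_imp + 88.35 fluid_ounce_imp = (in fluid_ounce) 1 gallon_imp = 0.00454609 m^3, so 10.24 gallon_imp = 10.24 * 0.00454609 = 0.046551962 m^3. 1 fluid_ounce_imp = 2.8413063e-05 m^3, so 88.35 fluid_ounce_imp = 88.35 * 2.8413063e-05 = 0.0025102941 m^3. Sum: 0.046551962 + 0.0025102941 = 0.049062256 m^3. 1 fluid_ounce = 2.957353e-05 m^3, so 0.049062256 m^3 = 0.049062256 / 2.957353e-05 = 1658.9922 fluid_ounce ≈ 1659 fluid_ounce (4 s.f.). Final answer: 1659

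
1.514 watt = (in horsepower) 0.00203. Check: 1.514 watt = 1.514 W. 1 horsepower = 745.69987 W, so 1.514 W = 1.514 / 745.69987 = 0.0020303074 horsepower ≈ 0.00203 horsepower (4 s.f.).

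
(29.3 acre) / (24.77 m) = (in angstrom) 1 acre = 4046.8564 m^2, so 29.3 acre = 29.3 * 4046.8564 = 118572.89 m^2. 24.77 m is already in m. Combine: 118572.89 m^2 / 24.77 m = 4786.9557 m. 1 angstrom = 1e-10 m, so 4786.9557 m = 4786.9557 / 1e-10 = 4.7869557e+13 angstrom ≈ 4.787e+13 angstrom (4 s.f.). Final answer: 4.787e+13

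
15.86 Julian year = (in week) 827.6. Check: 1 Julian year = 31557600 s, so 15.86 Julian year = 15.86 * 31557600 = 5.0050354e+08 s. 1 week = 604800 s, so 5.0050354e+08 s = 5.0050354e+08 / 604800 = 827.55214 week ≈ 827.6 week (4 s.f.).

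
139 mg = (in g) 1 mg = 1e-06 kg, so 139 mg = 139 * 1e-06 = 0.000139 kg. 1 g = 0.001 kg, so 0.000139 kg = 0.000139 / 0.001 = 0.139 g. Final answer: 0.139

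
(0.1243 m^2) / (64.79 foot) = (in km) 0.1243 m^2 is already in m^2. 1 foot = 0.3048 m, so 64.79 foot = 64.79 * 0.3048 = 19.747992 m. Combine: 0.1243 m^2 / 19.747992 m = 0.0062943108 m. 1 km = 1000 m, so 0.0062943108 m = 0.0062943108 / 1000 = 6.2943108e-06 km ≈ 6.294e-06 km (4 s.f.). Final answer: 6.294e-06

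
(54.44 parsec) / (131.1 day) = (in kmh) 1 parsec = 3.0856776e+16 m, so 54.44 parsec = 54.44 * 3.0856776e+16 = 1.6798429e+18 m. 1 day = 86400 s, so 131.1 day = 131.1 * 86400 = 11327040 s. Combine: 1.6798429e+18 m / 11327040 s = 1.4830378e+11 m/s. 1 kmh = 0.27777778 m/s, so 1.4830378e+11 m/s = 1.4830378e+11 / 0.27777778 = 5.3389362e+11 kmh ≈ 5.339e+11 kmh (4 s.f.). Final answer: 5.339e+11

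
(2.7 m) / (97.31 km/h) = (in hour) 2.7 m is already in m. 1 km/h = 0.27777778 m/s, so 97.31 km/h = 97.31 * 0.27777778 = 27.030556 m/s. Combine: 2.7 m / 27.030556 m/s = 0.099886959 s. 1 hour = 3600 s, so 0.099886959 s = 0.099886959 / 3600 = 2.7746378e-05 hour ≈ 2.775e-05 hour (4 s.f.). Final answer: 2.775e-05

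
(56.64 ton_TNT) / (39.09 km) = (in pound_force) 1.363e+06. Check: 1 ton_TNT = 4.184e+09 J, so 56.64 ton_TNT = 56.64 * 4.184e+09 = 2.3698176e+11 J. 1 km = 1000 m, so 39.09 km = 39.09 * 1000 = 39090 m. Combine: 2.3698176e+11 J / 39090 m = 6062465.1 N. 1 pound_force = 4.4482216 N, so 6062465.1 N = 6062465.1 / 4.4482216 = 1362896.4 pound_force ≈ 1.363e+06 pound_force (4 s.f.).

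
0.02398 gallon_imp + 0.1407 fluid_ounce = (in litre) 0.1132. Check: 1 gallon_imp = 0.00454609 m^3, so 0.02398 gallon_imp = 0.02398 * 0.00454609 = 0.00010901524 m^3. 1 fluid_ounce = 2.957353e-05 m^3, so 0.1407 fluid_ounce = 0.1407 * 2.957353e-05 = 4.1609956e-06 m^3. Sum: 0.00010901524 + 4.1609956e-06 = 0.00011317623 m^3. 1 litre = 0.001 m^3, so 0.00011317623 m^3 = 0.00011317623 / 0.001 = 0.11317623 litre ≈ 0.1132 litre (4 s.f.).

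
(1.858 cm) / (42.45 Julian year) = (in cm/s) 1.387e-09. Check: 1 cm = 0.01 m, so 1.858 cm = 1.858 * 0.01 = 0.01858 m. 1 Julian year = 31557600 s, so 42.45 Julian year = 42.45 * 31557600 = 1.3396201e+09 s. Combine: 0.01858 m / 1.3396201e+09 s = 1.3869604e-11 m/s. 1 cm/s = 0.01 m/s, so 1.3869604e-11 m/s = 1.3869604e-11 / 0.01 = 1.3869604e-09 cm/s ≈ 1.387e-09 cm/s (4 s.f.).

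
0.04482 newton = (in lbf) 0.01008. Check: 0.04482 newton = 0.04482 N. 1 lbf = 4.4482216 N, so 0.04482 N = 0.04482 / 4.4482216 = 0.010075937 lbf ≈ 0.01008 lbf (4 s.f.).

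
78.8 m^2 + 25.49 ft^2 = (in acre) 0.02006. Check: 78.8 m^2 is already in m^2. 1 ft^2 = 0.09290304 m^2, so 25.49 ft^2 = 25.49 * 0.09290304 = 2.3680985 m^2. Sum: 78.8 + 2.3680985 = 81.168098 m^2. 1 acre = 4046.8564 m^2, so 81.168098 m^2 = 81.168098 / 4046.8564 = 0.020057074 acre ≈ 0.02006 acre (4 s.f.).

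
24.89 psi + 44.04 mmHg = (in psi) 25.74. Check: 1 psi = 6894.7573 Pa, so 24.89 psi = 24.89 * 6894.7573 = 171610.51 Pa. 1 mmHg = 133.32237 Pa, so 44.04 mmHg = 44.04 * 133.32237 = 5871.5171 Pa. Sum: 171610.51 + 5871.5171 = 177482.03 Pa. 1 psi = 6894.7573 Pa, so 177482.03 Pa = 177482.03 / 6894.7573 = 25.741592 psi ≈ 25.74 psi (4 s.f.).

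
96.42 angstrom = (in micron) 0.009642. Check: 1 angstrom = 1e-10 m, so 96.42 angstrom = 96.42 * 1e-10 = 9.642e-09 m. 1 micron = 1e-06 m, so 9.642e-09 m = 9.642e-09 / 1e-06 = 0.009642 micron.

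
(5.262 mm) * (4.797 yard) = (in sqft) 0.2484. Check: 1 mm = 0.001 m, so 5.262 mm = 5.262 * 0.001 = 0.005262 m. 1 yard = 0.9144 m, so 4.797 yard = 4.797 * 0.9144 = 4.3863768 m. Combine: 0.005262 m * 4.3863768 m = 0.023081115 m^2. 1 sqft = 0.09290304 m^2, so 0.023081115 m^2 = 0.023081115 / 0.09290304 = 0.24844305 sqft ≈ 0.2484 sqft (4 s.f.).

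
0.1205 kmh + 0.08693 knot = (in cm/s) 7.819. Check: 1 kmh = 0.27777778 m/s, so 0.1205 kmh = 0.1205 * 0.27777778 = 0.033472222 m/s. 1 knot = 0.51444444 m/s, so 0.08693 knot = 0.08693 * 0.51444444 = 0.044720656 m/s. Sum: 0.033472222 + 0.044720656 = 0.078192878 m/s. 1 cm/s = 0.01 m/s, so 0.078192878 m/s = 0.078192878 / 0.01 = 7.8192878 cm/s ≈ 7.819 cm/s (4 s.f.).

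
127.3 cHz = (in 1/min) 76.38. Check: 1 cHz = 0.01 Hz, so 127.3 cHz = 127.3 * 0.01 = 1.273 Hz. 1 1/min = 0.016666667 Hz, so 1.273 Hz = 1.273 / 0.016666667 = 76.38 1/min.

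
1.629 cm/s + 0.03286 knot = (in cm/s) 3.319. Check: 1 cm/s = 0.01 m/s, so 1.629 cm/s = 1.629 * 0.01 = 0.01629 m/s. 1 knot = 0.51444444 m/s, so 0.03286 knot = 0.03286 * 0.51444444 = 0.016904644 m/s. Sum: 0.01629 + 0.016904644 = 0.033194644 m/s. 1 cm/s = 0.01 m/s, so 0.033194644 m/s = 0.033194644 / 0.01 = 3.3194644 cm/s ≈ 3.319 cm/s (4 s.f.).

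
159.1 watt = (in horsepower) 159.1 watt = 159.1 W. 1 horsepower = 745.69987 W, so 159.1 W = 159.1 / 745.69987 = 0.21335661 horsepower ≈ 0.2134 horsepower (4 s.f.). Final answer: 0.2134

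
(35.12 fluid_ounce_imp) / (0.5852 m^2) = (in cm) 1 fluid_ounce_imp = 2.8413063e-05 m^3, so 35.12 fluid_ounce_imp = 35.12 * 2.8413063e-05 = 0.00099786676 m^3. 0.5852 m^2 is already in m^2. Combine: 0.00099786676 m^3 / 0.5852 m^2 = 0.0017051722 m. 1 cm = 0.01 m, so 0.0017051722 m = 0.0017051722 / 0.01 = 0.17051722 cm ≈ 0.1705 cm (4 s.f.). Final answer: 0.1705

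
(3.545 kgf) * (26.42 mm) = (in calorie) 0.2195. Check: 1 kgf = 9.80665 N, so 3.545 kgf = 3.545 * 9.80665 = 34.764574 N. 1 mm = 0.001 m, so 26.42 mm = 26.42 * 0.001 = 0.02642 m. Combine: 34.764574 N * 0.02642 m = 0.91848005 J. 1 calorie = 4.184 J, so 0.91848005 J = 0.91848005 / 4.184 = 0.219522 calorie ≈ 0.2195 calorie (4 s.f.).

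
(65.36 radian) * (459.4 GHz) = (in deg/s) 1.72e+15. Check: 65.36 radian = 65.36 rad. 1 GHz = 1e+09 Hz, so 459.4 GHz = 459.4 * 1e+09 = 4.594e+11 Hz. Combine: 65.36 rad * 4.594e+11 Hz = 3.0026384e+13 rad/s. 1 deg/s = 0.017453293 rad/s, so 3.0026384e+13 rad/s = 3.0026384e+13 / 0.017453293 = 1.7203851e+15 deg/s ≈ 1.72e+15 deg/s (4 s.f.).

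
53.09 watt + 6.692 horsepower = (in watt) 53.09 watt = 53.09 W. 1 horsepower = 745.69987 W, so 6.692 horsepower = 6.692 * 745.69987 = 4990.2235 W. Sum: 53.09 + 4990.2235 = 5043.3135 W. 5043.3135 W = 5043.3135 watt ≈ 5043 watt (4 s.f.). Final answer: 5043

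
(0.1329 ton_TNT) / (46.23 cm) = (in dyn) 1.203e+14. Check: 1 ton_TNT = 4.184e+09 J, so 0.1329 ton_TNT = 0.1329 * 4.184e+09 = 5.560536e+08 J. 1 cm = 0.01 m, so 46.23 cm = 46.23 * 0.01 = 0.4623 m. Combine: 5.560536e+08 J / 0.4623 m = 1.2027982e+09 N. 1 dyn = 1e-05 N, so 1.2027982e+09 N = 1.2027982e+09 / 1e-05 = 1.2027982e+14 dyn ≈ 1.203e+14 dyn (4 s.f.).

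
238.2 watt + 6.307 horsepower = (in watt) 4941. Check: 238.2 watt = 238.2 W. 1 horsepower = 745.69987 W, so 6.307 horsepower = 6.307 * 745.69987 = 4703.1291 W. Sum: 238.2 + 4703.1291 = 4941.3291 W. 4941.3291 W = 4941.3291 watt ≈ 4941 watt (4 s.f.).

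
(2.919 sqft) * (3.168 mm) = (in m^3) 0.0008591. Check: 1 sqft = 0.09290304 m^2, so 2.919 sqft = 2.919 * 0.09290304 = 0.27118397 m^2. 1 mm = 0.001 m, so 3.168 mm = 3.168 * 0.001 = 0.003168 m. Combine: 0.27118397 m^2 * 0.003168 m = 0.00085911083 m^3. Result: 0.00085911083 m^3 ≈ 0.0008591 m^3 (4 s.f.).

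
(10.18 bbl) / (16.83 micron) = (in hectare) 9.617. Check: 1 bbl = 0.15898729 m^3, so 10.18 bbl = 10.18 * 0.15898729 = 1.6184907 m^3. 1 micron = 1e-06 m, so 16.83 micron = 16.83 * 1e-06 = 1.683e-05 m. Combine: 1.6184907 m^3 / 1.683e-05 m = 96167.003 m^2. 1 hectare = 10000 m^2, so 96167.003 m^2 = 96167.003 / 10000 = 9.6167003 hectare ≈ 9.617 hectare (4 s.f.).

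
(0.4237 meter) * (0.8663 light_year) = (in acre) 0.4237 meter = 0.4237 m. 1 light_year = 9.4607305e+15 m, so 0.8663 light_year = 0.8663 * 9.4607305e+15 = 8.1958308e+15 m. Combine: 0.4237 m * 8.1958308e+15 m = 3.4725735e+15 m^2. 1 acre = 4046.8564 m^2, so 3.4725735e+15 m^2 = 3.4725735e+15 / 4046.8564 = 8.580916e+11 acre ≈ 8.581e+11 acre (4 s.f.). Final answer: 8.581e+11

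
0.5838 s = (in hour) 0.0001622. Check: 1 hour = 3600 s, so 0.5838 s = 0.5838 / 3600 = 0.00016216667 hour ≈ 0.0001622 hour (4 s.f.).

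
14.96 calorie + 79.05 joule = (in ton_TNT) 1 calorie = 4.184 J, so 14.96 calorie = 14.96 * 4.184 = 62.59264 J. 79.05 joule = 79.05 J. Sum: 62.59264 + 79.05 = 141.64264 J. 1 ton_TNT = 4.184e+09 J, so 141.64264 J = 141.64264 / 4.184e+09 = 3.3853403e-08 ton_TNT ≈ 3.385e-08 ton_TNT (4 s.f.). Final answer: 3.385e-08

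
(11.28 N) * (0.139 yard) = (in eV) 8.948e+18. Check: 11.28 N is already in N. 1 yard = 0.9144 m, so 0.139 yard = 0.139 * 0.9144 = 0.1271016 m. Combine: 11.28 N * 0.1271016 m = 1.433706 J. 1 eV = 1.6021766e-19 J, so 1.433706 J = 1.433706 / 1.6021766e-19 = 8.9484893e+18 eV ≈ 8.948e+18 eV (4 s.f.).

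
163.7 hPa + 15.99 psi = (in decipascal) 1.266e+06. Check: 1 hPa = 100 Pa, so 163.7 hPa = 163.7 * 100 = 16370 Pa. 1 psi = 6894.7573 Pa, so 15.99 psi = 15.99 * 6894.7573 = 110247.17 Pa. Sum: 16370 + 110247.17 = 126617.17 Pa. 1 decipascal = 0.1 Pa, so 126617.17 Pa = 126617.17 / 0.1 = 1266171.7 decipascal ≈ 1.266e+06 decipascal (4 s.f.).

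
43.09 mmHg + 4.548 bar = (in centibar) 1 mmHg = 133.32237 Pa, so 43.09 mmHg = 43.09 * 133.32237 = 5744.8609 Pa. 1 bar = 100000 Pa, so 4.548 bar = 4.548 * 100000 = 454800 Pa. Sum: 5744.8609 + 454800 = 460544.86 Pa. 1 centibar = 1000 Pa, so 460544.86 Pa = 460544.86 / 1000 = 460.54486 centibar ≈ 460.5 centibar (4 s.f.). Final answer: 460.5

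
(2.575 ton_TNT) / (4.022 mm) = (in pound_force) 6.022e+11. Check: 1 ton_TNT = 4.184e+09 J, so 2.575 ton_TNT = 2.575 * 4.184e+09 = 1.07738e+10 J. 1 mm = 0.001 m, so 4.022 mm = 4.022 * 0.001 = 0.004022 m. Combine: 1.07738e+10 J / 0.004022 m = 2.6787171e+12 N. 1 pound_force = 4.4482216 N, so 2.6787171e+12 N = 2.6787171e+12 / 4.4482216 = 6.0219955e+11 pound_force ≈ 6.022e+11 pound_force (4 s.f.).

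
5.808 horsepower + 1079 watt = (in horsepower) 7.255. Check: 1 horsepower = 745.69987 W, so 5.808 horsepower = 5.808 * 745.69987 = 4331.0249 W. 1079 watt = 1079 W. Sum: 4331.0249 + 1079 = 5410.0249 W. 1 horsepower = 745.69987 W, so 5410.0249 W = 5410.0249 / 745.69987 = 7.2549628 horsepower ≈ 7.255 horsepower (4 s.f.).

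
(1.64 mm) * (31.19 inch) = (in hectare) 1.299e-07. Check: 1 mm = 0.001 m, so 1.64 mm = 1.64 * 0.001 = 0.00164 m. 1 inch = 0.0254 m, so 31.19 inch = 31.19 * 0.0254 = 0.792226 m. Combine: 0.00164 m * 0.792226 m = 0.0012992506 m^2. 1 hectare = 10000 m^2, so 0.0012992506 m^2 = 0.0012992506 / 10000 = 1.2992506e-07 hectare ≈ 1.299e-07 hectare (4 s.f.).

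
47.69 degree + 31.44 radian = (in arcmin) 1.109e+05. Check: 1 degree = 0.017453293 rad, so 47.69 degree = 47.69 * 0.017453293 = 0.83234752 rad. 31.44 radian = 31.44 rad. Sum: 0.83234752 + 31.44 = 32.272348 rad. 1 arcmin = 0.00029088821 rad, so 32.272348 rad = 32.272348 / 0.00029088821 = 110944.16 arcmin ≈ 1.109e+05 arcmin (4 s.f.).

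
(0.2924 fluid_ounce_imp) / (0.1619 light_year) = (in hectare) 1 fluid_ounce_imp = 2.8413063e-05 m^3, so 0.2924 fluid_ounce_imp = 0.2924 * 2.8413063e-05 = 8.3079795e-06 m^3. 1 light_year = 9.4607305e+15 m, so 0.1619 light_year = 0.1619 * 9.4607305e+15 = 1.5316923e+15 m. Combine: 8.3079795e-06 m^3 / 1.5316923e+15 m = 5.4240526e-21 m^2. 1 hectare = 10000 m^2, so 5.4240526e-21 m^2 = 5.4240526e-21 / 10000 = 5.4240526e-25 hectare ≈ 5.424e-25 hectare (4 s.f.). Final answer: 5.424e-25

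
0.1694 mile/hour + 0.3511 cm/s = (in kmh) 1 mile/hour = 0.44704 m/s, so 0.1694 mile/hour = 0.1694 * 0.44704 = 0.075728576 m/s. 1 cm/s = 0.01 m/s, so 0.3511 cm/s = 0.3511 * 0.01 = 0.003511 m/s. Sum: 0.075728576 + 0.003511 = 0.079239576 m/s. 1 kmh = 0.27777778 m/s, so 0.079239576 m/s = 0.079239576 / 0.27777778 = 0.28526247 kmh ≈ 0.2853 kmh (4 s.f.). Final answer: 0.2853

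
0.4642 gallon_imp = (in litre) 1 gallon_imp = 0.00454609 m^3, so 0.4642 gallon_imp = 0.4642 * 0.00454609 = 0.002110295 m^3. 1 litre = 0.001 m^3, so 0.002110295 m^3 = 0.002110295 / 0.001 = 2.110295 litre ≈ 2.11 litre (4 s.f.). Final answer: 2.11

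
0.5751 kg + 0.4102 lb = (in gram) 0.5751 kg is already in kg. 1 lb = 0.45359237 kg, so 0.4102 lb = 0.4102 * 0.45359237 = 0.18606359 kg. Sum: 0.5751 + 0.18606359 = 0.76116359 kg. 1 gram = 0.001 kg, so 0.76116359 kg = 0.76116359 / 0.001 = 761.16359 gram ≈ 761.2 gram (4 s.f.). Final answer: 761.2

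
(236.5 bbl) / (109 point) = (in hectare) 1 bbl = 0.15898729 m^3, so 236.5 bbl = 236.5 * 0.15898729 = 37.600495 m^3. 1 point = 0.00035277778 m, so 109 point = 109 * 0.00035277778 = 0.038452778 m. Combine: 37.600495 m^3 / 0.038452778 m = 977.83561 m^2. 1 hectare = 10000 m^2, so 977.83561 m^2 = 977.83561 / 10000 = 0.097783561 hectare ≈ 0.09778 hectare (4 s.f.). Final answer: 0.09778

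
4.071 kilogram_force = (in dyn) 1 kilogram_force = 9.80665 N, so 4.071 kilogram_force = 4.071 * 9.80665 = 39.922872 N. 1 dyn = 1e-05 N, so 39.922872 N = 39.922872 / 1e-05 = 3992287.2 dyn ≈ 3.992e+06 dyn (4 s.f.). Final answer: 3.992e+06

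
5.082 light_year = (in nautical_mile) 1 light_year = 9.4607305e+15 m, so 5.082 light_year = 5.082 * 9.4607305e+15 = 4.8079432e+16 m. 1 nautical_mile = 1852 m, so 4.8079432e+16 m = 4.8079432e+16 / 1852 = 2.5960817e+13 nautical_mile ≈ 2.596e+13 nautical_mile (4 s.f.). Final answer: 2.596e+13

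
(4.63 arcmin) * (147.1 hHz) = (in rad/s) 19.81. Check: 1 arcmin = 0.00029088821 rad, so 4.63 arcmin = 4.63 * 0.00029088821 = 0.0013468124 rad. 1 hHz = 100 Hz, so 147.1 hHz = 147.1 * 100 = 14710 Hz. Combine: 0.0013468124 rad * 14710 Hz = 19.81161 rad/s. Result: 19.81161 rad/s ≈ 19.81 rad/s (4 s.f.).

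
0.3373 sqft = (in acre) 7.743e-06. Check: 1 sqft = 0.09290304 m^2, so 0.3373 sqft = 0.3373 * 0.09290304 = 0.031336195 m^2. 1 acre = 4046.8564 m^2, so 0.031336195 m^2 = 0.031336195 / 4046.8564 = 7.7433425e-06 acre ≈ 7.743e-06 acre (4 s.f.).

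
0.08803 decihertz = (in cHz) 0.8803. Check: 1 decihertz = 0.1 Hz, so 0.08803 decihertz = 0.08803 * 0.1 = 0.008803 Hz. 1 cHz = 0.01 Hz, so 0.008803 Hz = 0.008803 / 0.01 = 0.8803 cHz.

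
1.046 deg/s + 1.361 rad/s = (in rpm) 13.17. Check: 1 deg/s = 0.017453293 rad/s, so 1.046 deg/s = 1.046 * 0.017453293 = 0.018256144 rad/s. 1.361 rad/s is already in rad/s. Sum: 0.018256144 + 1.361 = 1.3792561 rad/s. 1 rpm = 0.10471976 rad/s, so 1.3792561 rad/s = 1.3792561 / 0.10471976 = 13.170926 rpm ≈ 13.17 rpm (4 s.f.).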